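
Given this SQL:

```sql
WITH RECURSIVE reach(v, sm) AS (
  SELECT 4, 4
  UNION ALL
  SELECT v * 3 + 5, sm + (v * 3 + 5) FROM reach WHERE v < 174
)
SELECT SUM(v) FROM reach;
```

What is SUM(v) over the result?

Base: v=4, sm=4.
Iteration 1: 4 < 174 holds -> v = 4 * 3 + 5 = 17, sm = 4 + 17 = 21.
Iteration 2: 17 < 174 holds -> v = 17 * 3 + 5 = 56, sm = 21 + 56 = 77.
Iteration 3: 56 < 174 holds -> v = 56 * 3 + 5 = 173, sm = 77 + 173 = 250.
Iteration 4: 173 < 174 holds -> v = 173 * 3 + 5 = 524, sm = 250 + 524 = 774.
Iteration 5: 524 < 174 fails; recursion stops.
SUM(v) = 4 + 17 + 56 + 173 + 524 = 774.

774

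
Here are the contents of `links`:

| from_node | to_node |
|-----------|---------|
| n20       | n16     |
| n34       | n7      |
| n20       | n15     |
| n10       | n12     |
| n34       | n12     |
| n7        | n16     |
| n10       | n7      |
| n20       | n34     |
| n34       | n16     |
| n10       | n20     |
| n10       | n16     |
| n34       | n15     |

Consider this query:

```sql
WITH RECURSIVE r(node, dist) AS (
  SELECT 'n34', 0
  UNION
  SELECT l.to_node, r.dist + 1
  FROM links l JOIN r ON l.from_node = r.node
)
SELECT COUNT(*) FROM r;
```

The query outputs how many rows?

6

Base: (n34, dist=0).
Iteration 1: edges from {n34} -> (n12, dist=1), (n15, dist=1), (n16, dist=1), (n7, dist=1).
Iteration 2: edges from {n12,n15,n16,n7} -> (n16, dist=2).
Iteration 3: no outgoing edges from {n16}; recursion stops.
Total rows emitted: 6.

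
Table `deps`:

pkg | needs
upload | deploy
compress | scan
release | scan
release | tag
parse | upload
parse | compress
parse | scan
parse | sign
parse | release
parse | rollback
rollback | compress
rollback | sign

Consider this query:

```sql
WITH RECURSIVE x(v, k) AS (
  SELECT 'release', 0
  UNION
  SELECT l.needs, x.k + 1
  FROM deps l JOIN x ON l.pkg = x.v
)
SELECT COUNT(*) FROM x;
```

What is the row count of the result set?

3

Base: (release, k=0).
Iteration 1: edges from {release} -> (scan, k=1), (tag, k=1).
Iteration 2: no outgoing edges from {scan,tag}; recursion stops.
Total rows emitted: 3.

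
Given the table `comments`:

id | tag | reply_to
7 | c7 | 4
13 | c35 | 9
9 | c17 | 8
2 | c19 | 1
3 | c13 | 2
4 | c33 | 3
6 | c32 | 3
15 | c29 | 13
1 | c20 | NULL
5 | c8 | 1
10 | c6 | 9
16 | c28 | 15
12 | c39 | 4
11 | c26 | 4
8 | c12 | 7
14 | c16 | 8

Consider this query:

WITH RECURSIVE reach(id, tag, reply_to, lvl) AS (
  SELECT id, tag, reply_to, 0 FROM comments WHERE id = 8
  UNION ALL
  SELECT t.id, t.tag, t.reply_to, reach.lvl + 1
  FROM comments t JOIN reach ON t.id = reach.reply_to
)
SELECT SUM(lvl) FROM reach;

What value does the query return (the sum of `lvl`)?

15

Base: id=8 (c12), reply_to=7, lvl 0.
Iteration 1: join on id=7 -> c7 (id 7, reply_to=4, lvl 1).
Iteration 2: join on id=4 -> c33 (id 4, reply_to=3, lvl 2).
Iteration 3: join on id=3 -> c13 (id 3, reply_to=2, lvl 3).
Iteration 4: join on id=2 -> c19 (id 2, reply_to=1, lvl 4).
Iteration 5: join on id=1 -> c20 (id 1, reply_to=NULL, lvl 5).
Iteration 6: reply_to is NULL; no match; recursion stops.
SUM(lvl) = 0 + 1 + 2 + 3 + 4 + 5 = 15.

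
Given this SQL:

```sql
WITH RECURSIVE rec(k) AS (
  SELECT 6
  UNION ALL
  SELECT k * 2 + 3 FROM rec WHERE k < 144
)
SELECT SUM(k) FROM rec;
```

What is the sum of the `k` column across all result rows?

Base: k=6.
Iteration 1: 6 < 144 holds -> k = 6 * 2 + 3 = 15.
Iteration 2: 15 < 144 holds -> k = 15 * 2 + 3 = 33.
Iteration 3: 33 < 144 holds -> k = 33 * 2 + 3 = 69.
Iteration 4: 69 < 144 holds -> k = 69 * 2 + 3 = 141.
Iteration 5: 141 < 144 holds -> k = 141 * 2 + 3 = 285.
Iteration 6: 285 < 144 fails; recursion stops.
SUM(k) = 6 + 15 + 33 + 69 + 141 + 285 = 549.

549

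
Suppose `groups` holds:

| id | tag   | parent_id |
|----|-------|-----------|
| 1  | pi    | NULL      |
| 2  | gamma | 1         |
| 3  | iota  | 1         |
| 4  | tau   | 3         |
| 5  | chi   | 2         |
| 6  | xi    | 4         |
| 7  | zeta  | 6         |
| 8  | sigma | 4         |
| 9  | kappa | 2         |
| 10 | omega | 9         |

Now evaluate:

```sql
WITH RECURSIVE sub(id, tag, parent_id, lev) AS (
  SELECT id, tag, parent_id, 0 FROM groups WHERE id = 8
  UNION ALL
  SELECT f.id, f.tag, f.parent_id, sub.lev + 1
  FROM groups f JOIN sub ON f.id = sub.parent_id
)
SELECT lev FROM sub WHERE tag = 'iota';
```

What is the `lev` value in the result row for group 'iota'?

2

Base: id=8 (sigma), parent_id=4, lev 0.
Iteration 1: join on id=4 -> tau (id 4, parent_id=3, lev 1).
Iteration 2: join on id=3 -> iota (id 3, parent_id=1, lev 2).
Iteration 3: join on id=1 -> pi (id 1, parent_id=NULL, lev 3).
Iteration 4: parent_id is NULL; no match; recursion stops.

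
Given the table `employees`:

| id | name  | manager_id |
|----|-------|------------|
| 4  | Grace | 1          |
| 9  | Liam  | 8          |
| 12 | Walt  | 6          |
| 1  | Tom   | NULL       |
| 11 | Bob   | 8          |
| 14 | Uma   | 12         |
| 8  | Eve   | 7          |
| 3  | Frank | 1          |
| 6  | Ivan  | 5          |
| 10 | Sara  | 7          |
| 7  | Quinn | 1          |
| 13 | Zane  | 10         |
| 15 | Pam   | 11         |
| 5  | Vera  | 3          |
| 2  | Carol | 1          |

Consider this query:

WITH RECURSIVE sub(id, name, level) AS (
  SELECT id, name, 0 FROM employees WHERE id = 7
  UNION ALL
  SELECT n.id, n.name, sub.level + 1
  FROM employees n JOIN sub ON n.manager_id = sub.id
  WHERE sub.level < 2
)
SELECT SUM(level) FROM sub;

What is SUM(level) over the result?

Base: id=7 (Quinn) at level 0.
Iteration 1: rows with manager_id in {7} -> Eve (id 8, level 1), Sara (id 10, level 1).
Iteration 2: rows with manager_id in {8,10} -> Liam (id 9, level 2), Bob (id 11, level 2), Zane (id 13, level 2).
Iteration 3: level < 2 fails for all current rows; recursion stops.
SUM(level) = 0 + 1 + 1 + 2 + 2 + 2 = 8.

8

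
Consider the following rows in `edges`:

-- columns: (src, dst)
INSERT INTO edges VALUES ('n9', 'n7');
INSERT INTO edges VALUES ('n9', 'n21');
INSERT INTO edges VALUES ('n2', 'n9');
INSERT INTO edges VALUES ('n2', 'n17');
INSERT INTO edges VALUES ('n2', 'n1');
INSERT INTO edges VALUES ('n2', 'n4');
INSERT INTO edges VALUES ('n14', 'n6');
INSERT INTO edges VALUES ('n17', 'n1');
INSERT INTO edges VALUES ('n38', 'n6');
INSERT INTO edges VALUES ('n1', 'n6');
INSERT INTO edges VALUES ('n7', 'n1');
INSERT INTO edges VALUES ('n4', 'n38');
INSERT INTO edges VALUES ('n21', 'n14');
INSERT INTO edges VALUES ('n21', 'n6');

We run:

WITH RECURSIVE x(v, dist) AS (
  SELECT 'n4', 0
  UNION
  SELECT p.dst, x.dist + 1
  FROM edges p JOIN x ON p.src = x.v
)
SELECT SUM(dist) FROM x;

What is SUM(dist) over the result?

3

Base: (n4, dist=0).
Iteration 1: edges from {n4} -> (n38, dist=1).
Iteration 2: edges from {n38} -> (n6, dist=2).
Iteration 3: no outgoing edges from {n6}; recursion stops.
SUM(dist) = 0 + 1 + 2 = 3.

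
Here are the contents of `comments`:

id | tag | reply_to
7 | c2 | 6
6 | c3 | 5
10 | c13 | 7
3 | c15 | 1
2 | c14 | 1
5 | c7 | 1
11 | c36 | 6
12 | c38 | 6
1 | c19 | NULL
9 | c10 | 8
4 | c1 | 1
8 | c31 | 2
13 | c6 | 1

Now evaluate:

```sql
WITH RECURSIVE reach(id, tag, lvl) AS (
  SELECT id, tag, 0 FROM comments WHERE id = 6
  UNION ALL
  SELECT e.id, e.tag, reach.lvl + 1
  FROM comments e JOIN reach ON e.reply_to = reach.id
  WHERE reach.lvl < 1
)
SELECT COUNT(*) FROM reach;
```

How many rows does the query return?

4

Base: id=6 (c3) at lvl 0.
Iteration 1: rows with reply_to in {6} -> c2 (id 7, lvl 1), c36 (id 11, lvl 1), c38 (id 12, lvl 1).
Iteration 2: lvl < 1 fails for all current rows; recursion stops.
Total rows emitted: 4.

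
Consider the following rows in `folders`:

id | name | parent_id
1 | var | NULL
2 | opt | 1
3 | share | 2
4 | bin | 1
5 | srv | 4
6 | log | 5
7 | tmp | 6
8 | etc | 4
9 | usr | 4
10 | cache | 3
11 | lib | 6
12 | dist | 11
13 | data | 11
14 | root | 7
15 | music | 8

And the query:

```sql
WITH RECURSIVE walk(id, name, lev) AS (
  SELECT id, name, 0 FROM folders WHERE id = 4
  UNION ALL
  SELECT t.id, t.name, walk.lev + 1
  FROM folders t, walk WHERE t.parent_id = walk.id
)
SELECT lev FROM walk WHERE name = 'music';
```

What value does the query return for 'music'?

2

Base: id=4 (bin) at lev 0.
Iteration 1: rows with parent_id in {4} -> srv (id 5, lev 1), etc (id 8, lev 1), usr (id 9, lev 1).
Iteration 2: rows with parent_id in {5,8,9} -> log (id 6, lev 2), music (id 15, lev 2).
Iteration 3: rows with parent_id in {6,15} -> tmp (id 7, lev 3), lib (id 11, lev 3).
Iteration 4: rows with parent_id in {7,11} -> dist (id 12, lev 4), data (id 13, lev 4), root (id 14, lev 4).
Iteration 5: no rows with parent_id in {12,13,14}; recursion stops.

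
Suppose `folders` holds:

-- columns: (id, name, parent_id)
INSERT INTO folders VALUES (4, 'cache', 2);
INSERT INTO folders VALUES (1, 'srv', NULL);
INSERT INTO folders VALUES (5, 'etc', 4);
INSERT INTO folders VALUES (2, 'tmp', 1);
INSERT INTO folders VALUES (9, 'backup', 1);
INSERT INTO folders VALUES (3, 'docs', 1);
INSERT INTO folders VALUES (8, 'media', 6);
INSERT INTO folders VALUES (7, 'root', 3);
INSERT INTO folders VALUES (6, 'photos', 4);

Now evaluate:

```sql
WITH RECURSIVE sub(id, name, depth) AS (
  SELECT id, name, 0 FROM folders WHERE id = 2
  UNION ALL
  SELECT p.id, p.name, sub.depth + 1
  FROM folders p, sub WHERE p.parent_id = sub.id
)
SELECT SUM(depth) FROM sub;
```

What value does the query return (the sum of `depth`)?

8

Base: id=2 (tmp) at depth 0.
Iteration 1: rows with parent_id in {2} -> cache (id 4, depth 1).
Iteration 2: rows with parent_id in {4} -> etc (id 5, depth 2), photos (id 6, depth 2).
Iteration 3: rows with parent_id in {5,6} -> media (id 8, depth 3).
Iteration 4: no rows with parent_id in {8}; recursion stops.
SUM(depth) = 0 + 1 + 2 + 2 + 3 = 8.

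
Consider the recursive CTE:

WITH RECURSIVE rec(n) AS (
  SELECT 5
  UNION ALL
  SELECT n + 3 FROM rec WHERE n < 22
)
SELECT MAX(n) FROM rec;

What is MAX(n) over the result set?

23

Base: n=5.
Iteration 1: 5 < 22 holds -> n = 5 + 3 = 8.
Iteration 2: 8 < 22 holds -> n = 8 + 3 = 11.
Iteration 3: 11 < 22 holds -> n = 11 + 3 = 14.
Iteration 4: 14 < 22 holds -> n = 14 + 3 = 17.
Iteration 5: 17 < 22 holds -> n = 17 + 3 = 20.
Iteration 6: 20 < 22 holds -> n = 20 + 3 = 23.
Iteration 7: 23 < 22 fails; recursion stops.
n values: 5, 8, 11, 14, 17, 20, 23; the maximum is 23.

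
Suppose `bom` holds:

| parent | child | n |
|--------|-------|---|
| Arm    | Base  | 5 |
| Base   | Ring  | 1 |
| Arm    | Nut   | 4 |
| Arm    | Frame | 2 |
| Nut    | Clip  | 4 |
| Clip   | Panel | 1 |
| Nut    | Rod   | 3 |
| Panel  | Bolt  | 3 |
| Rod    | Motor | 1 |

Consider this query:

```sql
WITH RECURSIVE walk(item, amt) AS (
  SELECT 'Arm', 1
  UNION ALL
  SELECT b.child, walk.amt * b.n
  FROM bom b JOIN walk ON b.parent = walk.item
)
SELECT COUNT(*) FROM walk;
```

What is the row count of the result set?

10

Base: (Arm, amt=1).
Iteration 1: components of {Arm} -> Base = 1*5 = 5, Frame = 1*2 = 2, Nut = 1*4 = 4.
Iteration 2: components of {Base,Frame,Nut} -> Clip = 4*4 = 16, Ring = 5*1 = 5, Rod = 4*3 = 12.
Iteration 3: components of {Clip,Ring,Rod} -> Motor = 12*1 = 12, Panel = 16*1 = 16.
Iteration 4: components of {Motor,Panel} -> Bolt = 16*3 = 48.
Iteration 5: no further components; recursion stops.
Total rows emitted: 10.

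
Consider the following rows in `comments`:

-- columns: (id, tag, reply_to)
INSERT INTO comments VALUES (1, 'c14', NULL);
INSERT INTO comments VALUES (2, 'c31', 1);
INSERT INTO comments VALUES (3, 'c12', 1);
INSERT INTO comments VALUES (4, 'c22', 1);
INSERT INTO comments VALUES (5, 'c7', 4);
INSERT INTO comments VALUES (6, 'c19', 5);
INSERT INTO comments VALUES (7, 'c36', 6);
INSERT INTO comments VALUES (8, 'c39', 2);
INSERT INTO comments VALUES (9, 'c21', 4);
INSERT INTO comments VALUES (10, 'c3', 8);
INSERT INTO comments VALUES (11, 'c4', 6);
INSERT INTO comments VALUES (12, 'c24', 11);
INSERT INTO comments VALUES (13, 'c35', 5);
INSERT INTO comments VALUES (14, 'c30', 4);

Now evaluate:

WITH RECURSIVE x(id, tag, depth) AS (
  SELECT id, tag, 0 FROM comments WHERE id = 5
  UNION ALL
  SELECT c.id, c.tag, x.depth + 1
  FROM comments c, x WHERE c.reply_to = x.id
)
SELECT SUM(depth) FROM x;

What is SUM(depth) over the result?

9

Base: id=5 (c7) at depth 0.
Iteration 1: rows with reply_to in {5} -> c19 (id 6, depth 1), c35 (id 13, depth 1).
Iteration 2: rows with reply_to in {6,13} -> c36 (id 7, depth 2), c4 (id 11, depth 2).
Iteration 3: rows with reply_to in {7,11} -> c24 (id 12, depth 3).
Iteration 4: no rows with reply_to in {12}; recursion stops.
SUM(depth) = 0 + 1 + 1 + 2 + 2 + 3 = 9.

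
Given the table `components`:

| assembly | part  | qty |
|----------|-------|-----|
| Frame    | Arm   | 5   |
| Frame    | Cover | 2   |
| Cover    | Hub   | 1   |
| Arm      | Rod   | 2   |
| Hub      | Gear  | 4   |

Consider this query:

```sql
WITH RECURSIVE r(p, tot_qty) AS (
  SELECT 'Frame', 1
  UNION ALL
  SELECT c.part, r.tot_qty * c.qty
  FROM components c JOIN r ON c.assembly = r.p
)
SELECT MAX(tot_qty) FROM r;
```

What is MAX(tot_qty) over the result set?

Base: (Frame, tot_qty=1).
Iteration 1: components of {Frame} -> Arm = 1*5 = 5, Cover = 1*2 = 2.
Iteration 2: components of {Arm,Cover} -> Hub = 2*1 = 2, Rod = 5*2 = 10.
Iteration 3: components of {Hub,Rod} -> Gear = 2*4 = 8.
Iteration 4: no further components; recursion stops.
tot_qty values: 1, 5, 2, 10, 2, 8; the maximum is 10.

10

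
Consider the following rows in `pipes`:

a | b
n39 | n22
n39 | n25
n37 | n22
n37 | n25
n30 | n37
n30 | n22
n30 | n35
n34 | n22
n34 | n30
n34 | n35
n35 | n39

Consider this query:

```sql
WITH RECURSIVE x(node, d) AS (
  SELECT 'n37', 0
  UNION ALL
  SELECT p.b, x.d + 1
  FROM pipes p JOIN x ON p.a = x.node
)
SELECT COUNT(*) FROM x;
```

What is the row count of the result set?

Base: (n37, d=0).
Iteration 1: edges from {n37} -> (n22, d=1), (n25, d=1).
Iteration 2: no outgoing edges from {n22,n25}; recursion stops.
Total rows emitted: 3.

3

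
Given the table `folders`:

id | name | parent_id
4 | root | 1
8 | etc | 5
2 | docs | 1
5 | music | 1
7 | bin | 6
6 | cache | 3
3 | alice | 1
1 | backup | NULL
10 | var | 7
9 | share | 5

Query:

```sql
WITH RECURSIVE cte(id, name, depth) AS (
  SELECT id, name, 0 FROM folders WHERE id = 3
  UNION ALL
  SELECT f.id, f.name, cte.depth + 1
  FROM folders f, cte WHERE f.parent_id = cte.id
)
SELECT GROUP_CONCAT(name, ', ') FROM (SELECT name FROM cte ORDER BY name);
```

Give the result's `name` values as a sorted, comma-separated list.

Base: id=3 (alice) at depth 0.
Iteration 1: rows with parent_id in {3} -> cache (id 6, depth 1).
Iteration 2: rows with parent_id in {6} -> bin (id 7, depth 2).
Iteration 3: rows with parent_id in {7} -> var (id 10, depth 3).
Iteration 4: no rows with parent_id in {10}; recursion stops.

alice, bin, cache, var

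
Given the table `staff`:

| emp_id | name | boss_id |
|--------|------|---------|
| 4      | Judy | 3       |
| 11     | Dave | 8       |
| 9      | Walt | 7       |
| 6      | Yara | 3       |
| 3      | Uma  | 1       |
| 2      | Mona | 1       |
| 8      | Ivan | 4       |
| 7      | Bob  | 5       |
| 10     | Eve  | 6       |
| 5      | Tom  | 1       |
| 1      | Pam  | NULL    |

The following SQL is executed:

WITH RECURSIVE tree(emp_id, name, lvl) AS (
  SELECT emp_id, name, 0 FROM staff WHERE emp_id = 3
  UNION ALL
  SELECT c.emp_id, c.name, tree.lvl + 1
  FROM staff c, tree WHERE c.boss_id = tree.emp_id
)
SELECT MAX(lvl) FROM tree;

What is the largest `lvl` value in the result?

Base: emp_id=3 (Uma) at lvl 0.
Iteration 1: rows with boss_id in {3} -> Judy (id 4, lvl 1), Yara (id 6, lvl 1).
Iteration 2: rows with boss_id in {4,6} -> Ivan (id 8, lvl 2), Eve (id 10, lvl 2).
Iteration 3: rows with boss_id in {8,10} -> Dave (id 11, lvl 3).
Iteration 4: no rows with boss_id in {11}; recursion stops.
lvl values: 0, 1, 1, 2, 2, 3; the maximum is 3.

3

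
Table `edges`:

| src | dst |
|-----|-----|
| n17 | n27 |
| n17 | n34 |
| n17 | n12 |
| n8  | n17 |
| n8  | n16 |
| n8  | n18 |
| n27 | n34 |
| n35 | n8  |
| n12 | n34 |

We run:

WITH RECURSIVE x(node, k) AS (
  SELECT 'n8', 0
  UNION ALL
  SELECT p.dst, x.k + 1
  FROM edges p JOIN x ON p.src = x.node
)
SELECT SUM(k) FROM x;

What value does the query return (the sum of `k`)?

Base: (n8, k=0).
Iteration 1: edges from {n8} -> (n16, k=1), (n17, k=1), (n18, k=1).
Iteration 2: edges from {n16,n17,n18} -> (n12, k=2), (n27, k=2), (n34, k=2).
Iteration 3: edges from {n12,n27,n34} -> (n34, k=3) x2. [UNION ALL keeps all 2 new rows, including repeats]
Iteration 4: no outgoing edges from {n34}; recursion stops.
SUM(k) = 0 + 1 + 1 + 1 + 2 + 2 + 2 + 3 + 3 = 15.

15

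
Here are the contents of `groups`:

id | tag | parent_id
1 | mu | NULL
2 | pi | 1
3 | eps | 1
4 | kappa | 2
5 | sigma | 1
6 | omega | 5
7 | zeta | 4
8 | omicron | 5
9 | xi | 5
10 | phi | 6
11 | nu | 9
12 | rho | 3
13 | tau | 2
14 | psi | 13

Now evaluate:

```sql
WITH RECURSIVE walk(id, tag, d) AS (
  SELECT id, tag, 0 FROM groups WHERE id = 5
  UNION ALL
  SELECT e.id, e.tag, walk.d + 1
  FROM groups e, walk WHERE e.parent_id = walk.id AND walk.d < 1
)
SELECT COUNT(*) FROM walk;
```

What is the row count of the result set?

4

Base: id=5 (sigma) at d 0.
Iteration 1: rows with parent_id in {5} -> omega (id 6, d 1), omicron (id 8, d 1), xi (id 9, d 1).
Iteration 2: d < 1 fails for all current rows; recursion stops.
Total rows emitted: 4.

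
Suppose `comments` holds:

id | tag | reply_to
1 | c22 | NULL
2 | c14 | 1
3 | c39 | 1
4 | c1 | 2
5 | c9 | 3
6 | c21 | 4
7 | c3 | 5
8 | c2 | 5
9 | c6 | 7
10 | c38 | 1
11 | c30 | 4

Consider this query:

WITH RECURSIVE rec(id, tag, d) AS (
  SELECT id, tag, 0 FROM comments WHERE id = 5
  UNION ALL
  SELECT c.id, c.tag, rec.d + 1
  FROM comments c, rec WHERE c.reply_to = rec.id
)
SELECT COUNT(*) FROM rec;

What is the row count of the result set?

Base: id=5 (c9) at d 0.
Iteration 1: rows with reply_to in {5} -> c3 (id 7, d 1), c2 (id 8, d 1).
Iteration 2: rows with reply_to in {7,8} -> c6 (id 9, d 2).
Iteration 3: no rows with reply_to in {9}; recursion stops.
Total rows emitted: 4.

4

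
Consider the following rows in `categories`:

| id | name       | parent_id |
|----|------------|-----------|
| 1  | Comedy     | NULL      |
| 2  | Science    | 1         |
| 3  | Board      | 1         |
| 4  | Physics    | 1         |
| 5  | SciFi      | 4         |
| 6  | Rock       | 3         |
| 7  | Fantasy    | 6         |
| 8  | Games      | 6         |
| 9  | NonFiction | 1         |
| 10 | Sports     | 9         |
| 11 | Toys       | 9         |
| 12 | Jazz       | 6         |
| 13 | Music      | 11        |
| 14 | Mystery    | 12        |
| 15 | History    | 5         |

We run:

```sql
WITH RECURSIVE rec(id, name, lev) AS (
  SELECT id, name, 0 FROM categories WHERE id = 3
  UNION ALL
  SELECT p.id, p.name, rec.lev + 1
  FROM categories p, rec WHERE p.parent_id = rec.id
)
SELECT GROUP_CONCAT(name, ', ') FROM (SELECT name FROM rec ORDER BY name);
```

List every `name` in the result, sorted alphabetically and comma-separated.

Board, Fantasy, Games, Jazz, Mystery, Rock

Base: id=3 (Board) at lev 0.
Iteration 1: rows with parent_id in {3} -> Rock (id 6, lev 1).
Iteration 2: rows with parent_id in {6} -> Fantasy (id 7, lev 2), Games (id 8, lev 2), Jazz (id 12, lev 2).
Iteration 3: rows with parent_id in {7,8,12} -> Mystery (id 14, lev 3).
Iteration 4: no rows with parent_id in {14}; recursion stops.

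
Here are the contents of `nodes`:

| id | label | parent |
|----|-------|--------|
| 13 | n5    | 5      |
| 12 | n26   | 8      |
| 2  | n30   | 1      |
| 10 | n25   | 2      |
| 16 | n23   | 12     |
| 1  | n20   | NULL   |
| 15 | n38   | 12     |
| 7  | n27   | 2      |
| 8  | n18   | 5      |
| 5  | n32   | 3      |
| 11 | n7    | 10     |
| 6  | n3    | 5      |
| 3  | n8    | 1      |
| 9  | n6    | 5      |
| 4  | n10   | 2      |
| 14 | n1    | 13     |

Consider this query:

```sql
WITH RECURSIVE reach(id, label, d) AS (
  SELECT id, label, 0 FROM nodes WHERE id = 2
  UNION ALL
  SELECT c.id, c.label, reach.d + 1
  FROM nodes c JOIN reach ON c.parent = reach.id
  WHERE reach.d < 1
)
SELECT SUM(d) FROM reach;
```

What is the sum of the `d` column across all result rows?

Base: id=2 (n30) at d 0.
Iteration 1: rows with parent in {2} -> n10 (id 4, d 1), n27 (id 7, d 1), n25 (id 10, d 1).
Iteration 2: d < 1 fails for all current rows; recursion stops.
SUM(d) = 0 + 1 + 1 + 1 = 3.

3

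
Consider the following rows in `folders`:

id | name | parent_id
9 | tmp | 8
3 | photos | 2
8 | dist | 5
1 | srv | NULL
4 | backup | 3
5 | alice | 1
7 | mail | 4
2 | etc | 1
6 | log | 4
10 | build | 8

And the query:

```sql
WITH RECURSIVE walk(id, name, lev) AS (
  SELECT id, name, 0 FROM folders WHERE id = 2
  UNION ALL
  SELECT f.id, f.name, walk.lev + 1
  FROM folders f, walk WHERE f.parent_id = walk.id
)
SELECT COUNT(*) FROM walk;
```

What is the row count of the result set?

5

Base: id=2 (etc) at lev 0.
Iteration 1: rows with parent_id in {2} -> photos (id 3, lev 1).
Iteration 2: rows with parent_id in {3} -> backup (id 4, lev 2).
Iteration 3: rows with parent_id in {4} -> log (id 6, lev 3), mail (id 7, lev 3).
Iteration 4: no rows with parent_id in {6,7}; recursion stops.
Total rows emitted: 5.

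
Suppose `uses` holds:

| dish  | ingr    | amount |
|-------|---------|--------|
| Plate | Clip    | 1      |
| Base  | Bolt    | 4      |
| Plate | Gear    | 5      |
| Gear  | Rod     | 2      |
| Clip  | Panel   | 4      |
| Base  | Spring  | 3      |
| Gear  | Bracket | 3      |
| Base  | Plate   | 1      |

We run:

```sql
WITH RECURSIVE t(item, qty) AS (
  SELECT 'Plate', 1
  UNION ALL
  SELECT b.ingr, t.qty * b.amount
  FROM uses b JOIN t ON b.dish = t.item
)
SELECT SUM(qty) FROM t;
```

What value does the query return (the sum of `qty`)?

36

Base: (Plate, qty=1).
Iteration 1: components of {Plate} -> Clip = 1*1 = 1, Gear = 1*5 = 5.
Iteration 2: components of {Clip,Gear} -> Bracket = 5*3 = 15, Panel = 1*4 = 4, Rod = 5*2 = 10.
Iteration 3: no further components; recursion stops.
SUM(qty) = 1 + 1 + 5 + 4 + 15 + 10 = 36.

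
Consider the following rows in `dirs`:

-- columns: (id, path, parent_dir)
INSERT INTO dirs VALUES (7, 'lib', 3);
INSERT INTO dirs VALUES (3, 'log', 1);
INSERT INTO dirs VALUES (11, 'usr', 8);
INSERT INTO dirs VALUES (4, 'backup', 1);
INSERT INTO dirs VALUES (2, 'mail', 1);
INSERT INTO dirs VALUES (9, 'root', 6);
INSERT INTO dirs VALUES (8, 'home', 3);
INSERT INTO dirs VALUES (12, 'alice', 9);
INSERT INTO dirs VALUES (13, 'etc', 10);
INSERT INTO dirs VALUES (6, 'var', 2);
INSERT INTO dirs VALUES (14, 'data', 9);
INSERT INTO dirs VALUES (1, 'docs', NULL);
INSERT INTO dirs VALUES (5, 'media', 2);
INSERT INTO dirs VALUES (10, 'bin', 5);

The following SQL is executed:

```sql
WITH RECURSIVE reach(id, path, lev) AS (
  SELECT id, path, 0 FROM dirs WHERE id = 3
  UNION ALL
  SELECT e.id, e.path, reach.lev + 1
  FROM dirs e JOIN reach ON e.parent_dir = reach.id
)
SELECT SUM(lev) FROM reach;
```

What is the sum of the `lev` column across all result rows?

Base: id=3 (log) at lev 0.
Iteration 1: rows with parent_dir in {3} -> lib (id 7, lev 1), home (id 8, lev 1).
Iteration 2: rows with parent_dir in {7,8} -> usr (id 11, lev 2).
Iteration 3: no rows with parent_dir in {11}; recursion stops.
SUM(lev) = 0 + 1 + 1 + 2 = 4.

4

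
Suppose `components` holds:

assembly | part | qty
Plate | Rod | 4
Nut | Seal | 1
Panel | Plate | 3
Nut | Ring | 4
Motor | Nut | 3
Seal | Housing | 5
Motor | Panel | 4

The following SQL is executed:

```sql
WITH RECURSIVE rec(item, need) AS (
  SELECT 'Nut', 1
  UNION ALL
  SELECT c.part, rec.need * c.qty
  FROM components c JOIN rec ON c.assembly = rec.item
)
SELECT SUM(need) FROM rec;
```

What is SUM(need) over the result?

Base: (Nut, need=1).
Iteration 1: components of {Nut} -> Ring = 1*4 = 4, Seal = 1*1 = 1.
Iteration 2: components of {Ring,Seal} -> Housing = 1*5 = 5.
Iteration 3: no further components; recursion stops.
SUM(need) = 1 + 1 + 4 + 5 = 11.

11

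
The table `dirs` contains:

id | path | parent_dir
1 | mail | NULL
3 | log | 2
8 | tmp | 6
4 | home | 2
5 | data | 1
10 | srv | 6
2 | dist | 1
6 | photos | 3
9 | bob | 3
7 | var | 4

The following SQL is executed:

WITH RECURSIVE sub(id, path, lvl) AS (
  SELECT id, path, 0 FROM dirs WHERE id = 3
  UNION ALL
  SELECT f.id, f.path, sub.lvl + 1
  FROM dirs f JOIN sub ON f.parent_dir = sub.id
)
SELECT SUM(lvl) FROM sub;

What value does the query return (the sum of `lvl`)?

6

Base: id=3 (log) at lvl 0.
Iteration 1: rows with parent_dir in {3} -> photos (id 6, lvl 1), bob (id 9, lvl 1).
Iteration 2: rows with parent_dir in {6,9} -> tmp (id 8, lvl 2), srv (id 10, lvl 2).
Iteration 3: no rows with parent_dir in {8,10}; recursion stops.
SUM(lvl) = 0 + 1 + 1 + 2 + 2 = 6.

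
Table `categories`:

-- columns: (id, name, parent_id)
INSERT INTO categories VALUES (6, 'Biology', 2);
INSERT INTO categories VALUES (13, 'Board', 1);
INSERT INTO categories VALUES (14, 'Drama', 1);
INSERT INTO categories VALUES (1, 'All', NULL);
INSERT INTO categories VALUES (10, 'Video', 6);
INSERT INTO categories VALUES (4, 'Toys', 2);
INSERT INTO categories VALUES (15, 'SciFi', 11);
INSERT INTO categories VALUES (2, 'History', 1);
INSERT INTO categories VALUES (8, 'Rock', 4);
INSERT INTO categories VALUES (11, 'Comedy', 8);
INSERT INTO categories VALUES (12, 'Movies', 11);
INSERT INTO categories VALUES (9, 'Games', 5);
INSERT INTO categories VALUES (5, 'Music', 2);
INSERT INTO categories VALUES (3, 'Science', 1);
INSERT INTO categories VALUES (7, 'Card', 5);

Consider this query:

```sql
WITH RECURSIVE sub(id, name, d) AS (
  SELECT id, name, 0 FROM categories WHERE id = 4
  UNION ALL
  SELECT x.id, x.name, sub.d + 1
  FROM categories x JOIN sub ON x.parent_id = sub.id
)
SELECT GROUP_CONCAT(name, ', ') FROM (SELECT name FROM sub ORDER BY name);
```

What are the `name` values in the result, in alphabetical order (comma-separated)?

Comedy, Movies, Rock, SciFi, Toys

Base: id=4 (Toys) at d 0.
Iteration 1: rows with parent_id in {4} -> Rock (id 8, d 1).
Iteration 2: rows with parent_id in {8} -> Comedy (id 11, d 2).
Iteration 3: rows with parent_id in {11} -> Movies (id 12, d 3), SciFi (id 15, d 3).
Iteration 4: no rows with parent_id in {12,15}; recursion stops.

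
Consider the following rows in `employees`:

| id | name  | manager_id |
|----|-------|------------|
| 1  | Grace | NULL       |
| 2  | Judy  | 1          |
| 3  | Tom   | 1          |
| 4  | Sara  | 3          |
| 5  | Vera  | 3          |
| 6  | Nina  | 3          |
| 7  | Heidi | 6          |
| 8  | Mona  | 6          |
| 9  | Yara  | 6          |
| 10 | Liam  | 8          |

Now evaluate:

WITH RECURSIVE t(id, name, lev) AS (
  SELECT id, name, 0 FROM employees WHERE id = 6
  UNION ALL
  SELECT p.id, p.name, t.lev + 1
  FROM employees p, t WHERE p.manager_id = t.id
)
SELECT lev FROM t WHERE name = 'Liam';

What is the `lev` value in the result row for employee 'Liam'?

2

Base: id=6 (Nina) at lev 0.
Iteration 1: rows with manager_id in {6} -> Heidi (id 7, lev 1), Mona (id 8, lev 1), Yara (id 9, lev 1).
Iteration 2: rows with manager_id in {7,8,9} -> Liam (id 10, lev 2).
Iteration 3: no rows with manager_id in {10}; recursion stops.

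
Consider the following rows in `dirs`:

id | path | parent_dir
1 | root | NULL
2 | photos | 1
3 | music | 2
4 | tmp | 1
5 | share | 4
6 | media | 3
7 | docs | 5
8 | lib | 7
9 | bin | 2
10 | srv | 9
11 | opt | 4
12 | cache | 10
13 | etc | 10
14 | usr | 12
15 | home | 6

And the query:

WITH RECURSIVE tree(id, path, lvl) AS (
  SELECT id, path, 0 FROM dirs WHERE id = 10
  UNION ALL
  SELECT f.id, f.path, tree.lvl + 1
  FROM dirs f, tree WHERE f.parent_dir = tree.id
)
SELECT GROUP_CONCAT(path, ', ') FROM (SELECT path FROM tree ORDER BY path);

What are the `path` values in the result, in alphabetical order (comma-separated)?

Base: id=10 (srv) at lvl 0.
Iteration 1: rows with parent_dir in {10} -> cache (id 12, lvl 1), etc (id 13, lvl 1).
Iteration 2: rows with parent_dir in {12,13} -> usr (id 14, lvl 2).
Iteration 3: no rows with parent_dir in {14}; recursion stops.

cache, etc, srv, usr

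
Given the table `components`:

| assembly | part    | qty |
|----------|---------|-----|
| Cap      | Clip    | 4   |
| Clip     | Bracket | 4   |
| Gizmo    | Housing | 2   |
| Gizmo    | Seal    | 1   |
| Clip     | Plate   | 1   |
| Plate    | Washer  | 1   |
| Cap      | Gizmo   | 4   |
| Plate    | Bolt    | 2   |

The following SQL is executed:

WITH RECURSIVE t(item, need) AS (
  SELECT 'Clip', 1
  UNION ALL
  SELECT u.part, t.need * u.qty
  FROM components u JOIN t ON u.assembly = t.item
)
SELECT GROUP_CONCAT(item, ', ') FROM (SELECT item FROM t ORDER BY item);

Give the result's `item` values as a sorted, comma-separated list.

Bolt, Bracket, Clip, Plate, Washer

Base: (Clip, need=1).
Iteration 1: components of {Clip} -> Bracket = 1*4 = 4, Plate = 1*1 = 1.
Iteration 2: components of {Bracket,Plate} -> Bolt = 1*2 = 2, Washer = 1*1 = 1.
Iteration 3: no further components; recursion stops.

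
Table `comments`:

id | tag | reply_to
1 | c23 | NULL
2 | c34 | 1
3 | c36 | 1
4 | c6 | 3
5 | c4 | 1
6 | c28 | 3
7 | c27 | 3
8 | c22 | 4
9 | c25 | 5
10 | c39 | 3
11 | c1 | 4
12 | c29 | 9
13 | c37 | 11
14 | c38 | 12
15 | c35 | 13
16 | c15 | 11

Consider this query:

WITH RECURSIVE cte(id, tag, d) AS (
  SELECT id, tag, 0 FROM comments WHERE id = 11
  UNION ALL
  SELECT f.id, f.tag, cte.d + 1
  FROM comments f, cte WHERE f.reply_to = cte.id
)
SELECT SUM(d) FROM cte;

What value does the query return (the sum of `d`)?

4

Base: id=11 (c1) at d 0.
Iteration 1: rows with reply_to in {11} -> c37 (id 13, d 1), c15 (id 16, d 1).
Iteration 2: rows with reply_to in {13,16} -> c35 (id 15, d 2).
Iteration 3: no rows with reply_to in {15}; recursion stops.
SUM(d) = 0 + 1 + 1 + 2 = 4.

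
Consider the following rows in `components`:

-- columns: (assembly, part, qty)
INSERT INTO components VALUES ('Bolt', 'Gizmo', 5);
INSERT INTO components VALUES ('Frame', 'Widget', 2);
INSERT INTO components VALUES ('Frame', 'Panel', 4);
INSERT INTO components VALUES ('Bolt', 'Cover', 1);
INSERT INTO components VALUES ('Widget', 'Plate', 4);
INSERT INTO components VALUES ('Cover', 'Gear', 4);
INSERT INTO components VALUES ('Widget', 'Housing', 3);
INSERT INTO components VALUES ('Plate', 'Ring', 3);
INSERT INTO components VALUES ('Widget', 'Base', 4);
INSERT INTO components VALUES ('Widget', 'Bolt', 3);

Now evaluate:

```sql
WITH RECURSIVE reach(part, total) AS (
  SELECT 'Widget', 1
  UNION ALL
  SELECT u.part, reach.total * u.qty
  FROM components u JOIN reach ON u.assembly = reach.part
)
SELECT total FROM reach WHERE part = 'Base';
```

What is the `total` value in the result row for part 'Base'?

Base: (Widget, total=1).
Iteration 1: components of {Widget} -> Base = 1*4 = 4, Bolt = 1*3 = 3, Housing = 1*3 = 3, Plate = 1*4 = 4.
Iteration 2: components of {Base,Bolt,Housing,Plate} -> Cover = 3*1 = 3, Gizmo = 3*5 = 15, Ring = 4*3 = 12.
Iteration 3: components of {Cover,Gizmo,Ring} -> Gear = 3*4 = 12.
Iteration 4: no further components; recursion stops.

4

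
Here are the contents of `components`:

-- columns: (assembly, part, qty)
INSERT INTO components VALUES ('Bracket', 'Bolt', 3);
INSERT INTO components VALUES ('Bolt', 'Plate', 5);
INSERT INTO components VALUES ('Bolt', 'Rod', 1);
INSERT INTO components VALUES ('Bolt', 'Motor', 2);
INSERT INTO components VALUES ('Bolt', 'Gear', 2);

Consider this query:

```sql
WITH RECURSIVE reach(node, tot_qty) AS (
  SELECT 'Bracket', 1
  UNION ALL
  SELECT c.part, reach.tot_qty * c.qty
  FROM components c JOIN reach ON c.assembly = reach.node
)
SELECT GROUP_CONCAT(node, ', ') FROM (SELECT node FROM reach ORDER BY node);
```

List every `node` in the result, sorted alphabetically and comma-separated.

Base: (Bracket, tot_qty=1).
Iteration 1: components of {Bracket} -> Bolt = 1*3 = 3.
Iteration 2: components of {Bolt} -> Gear = 3*2 = 6, Motor = 3*2 = 6, Plate = 3*5 = 15, Rod = 3*1 = 3.
Iteration 3: no further components; recursion stops.

Bolt, Bracket, Gear, Motor, Plate, Rod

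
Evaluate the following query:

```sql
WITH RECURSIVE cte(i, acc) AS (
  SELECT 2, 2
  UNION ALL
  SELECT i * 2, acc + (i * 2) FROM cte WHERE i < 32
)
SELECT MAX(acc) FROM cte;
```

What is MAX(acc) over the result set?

62

Base: i=2, acc=2.
Iteration 1: 2 < 32 holds -> i = 2 * 2 = 4, acc = 2 + 4 = 6.
Iteration 2: 4 < 32 holds -> i = 4 * 2 = 8, acc = 6 + 8 = 14.
Iteration 3: 8 < 32 holds -> i = 8 * 2 = 16, acc = 14 + 16 = 30.
Iteration 4: 16 < 32 holds -> i = 16 * 2 = 32, acc = 30 + 32 = 62.
Iteration 5: 32 < 32 fails; recursion stops.
acc values: 2, 6, 14, 30, 62; the maximum is 62.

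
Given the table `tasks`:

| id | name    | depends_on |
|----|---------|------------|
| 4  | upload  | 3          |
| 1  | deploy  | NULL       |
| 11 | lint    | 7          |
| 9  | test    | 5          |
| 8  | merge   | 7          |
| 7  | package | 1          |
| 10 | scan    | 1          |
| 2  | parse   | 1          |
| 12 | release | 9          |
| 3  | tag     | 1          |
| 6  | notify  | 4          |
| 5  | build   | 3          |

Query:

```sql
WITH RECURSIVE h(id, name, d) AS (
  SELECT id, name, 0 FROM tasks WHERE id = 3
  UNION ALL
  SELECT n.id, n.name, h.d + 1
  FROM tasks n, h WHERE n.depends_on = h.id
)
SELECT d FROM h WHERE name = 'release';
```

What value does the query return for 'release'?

3

Base: id=3 (tag) at d 0.
Iteration 1: rows with depends_on in {3} -> upload (id 4, d 1), build (id 5, d 1).
Iteration 2: rows with depends_on in {4,5} -> notify (id 6, d 2), test (id 9, d 2).
Iteration 3: rows with depends_on in {6,9} -> release (id 12, d 3).
Iteration 4: no rows with depends_on in {12}; recursion stops.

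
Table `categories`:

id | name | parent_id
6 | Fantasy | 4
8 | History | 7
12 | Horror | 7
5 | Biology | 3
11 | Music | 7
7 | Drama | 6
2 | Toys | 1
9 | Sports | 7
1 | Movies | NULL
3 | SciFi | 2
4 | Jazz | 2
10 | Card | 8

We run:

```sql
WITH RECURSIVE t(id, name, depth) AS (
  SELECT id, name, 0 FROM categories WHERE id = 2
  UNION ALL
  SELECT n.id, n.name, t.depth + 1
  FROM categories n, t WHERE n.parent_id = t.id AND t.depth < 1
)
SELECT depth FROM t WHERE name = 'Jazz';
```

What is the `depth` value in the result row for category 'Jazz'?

Base: id=2 (Toys) at depth 0.
Iteration 1: rows with parent_id in {2} -> SciFi (id 3, depth 1), Jazz (id 4, depth 1).
Iteration 2: depth < 1 fails for all current rows; recursion stops.

1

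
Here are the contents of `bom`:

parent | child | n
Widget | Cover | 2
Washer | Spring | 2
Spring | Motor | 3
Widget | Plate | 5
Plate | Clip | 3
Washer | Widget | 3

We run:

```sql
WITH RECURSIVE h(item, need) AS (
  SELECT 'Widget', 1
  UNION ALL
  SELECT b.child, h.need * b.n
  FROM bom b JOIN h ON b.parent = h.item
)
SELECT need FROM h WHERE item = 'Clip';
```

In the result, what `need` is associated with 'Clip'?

15

Base: (Widget, need=1).
Iteration 1: components of {Widget} -> Cover = 1*2 = 2, Plate = 1*5 = 5.
Iteration 2: components of {Cover,Plate} -> Clip = 5*3 = 15.
Iteration 3: no further components; recursion stops.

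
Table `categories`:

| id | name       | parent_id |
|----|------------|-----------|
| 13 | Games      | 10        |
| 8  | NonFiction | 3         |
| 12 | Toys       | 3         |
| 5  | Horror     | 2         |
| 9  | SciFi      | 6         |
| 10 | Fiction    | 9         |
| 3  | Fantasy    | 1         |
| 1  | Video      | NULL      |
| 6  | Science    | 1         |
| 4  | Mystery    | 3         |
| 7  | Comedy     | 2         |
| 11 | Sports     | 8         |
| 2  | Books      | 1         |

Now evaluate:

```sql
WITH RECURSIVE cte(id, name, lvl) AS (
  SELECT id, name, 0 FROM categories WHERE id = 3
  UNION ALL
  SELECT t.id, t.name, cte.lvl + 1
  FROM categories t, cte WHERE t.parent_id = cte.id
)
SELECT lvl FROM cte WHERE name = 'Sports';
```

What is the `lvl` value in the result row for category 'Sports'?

2

Base: id=3 (Fantasy) at lvl 0.
Iteration 1: rows with parent_id in {3} -> Mystery (id 4, lvl 1), NonFiction (id 8, lvl 1), Toys (id 12, lvl 1).
Iteration 2: rows with parent_id in {4,8,12} -> Sports (id 11, lvl 2).
Iteration 3: no rows with parent_id in {11}; recursion stops.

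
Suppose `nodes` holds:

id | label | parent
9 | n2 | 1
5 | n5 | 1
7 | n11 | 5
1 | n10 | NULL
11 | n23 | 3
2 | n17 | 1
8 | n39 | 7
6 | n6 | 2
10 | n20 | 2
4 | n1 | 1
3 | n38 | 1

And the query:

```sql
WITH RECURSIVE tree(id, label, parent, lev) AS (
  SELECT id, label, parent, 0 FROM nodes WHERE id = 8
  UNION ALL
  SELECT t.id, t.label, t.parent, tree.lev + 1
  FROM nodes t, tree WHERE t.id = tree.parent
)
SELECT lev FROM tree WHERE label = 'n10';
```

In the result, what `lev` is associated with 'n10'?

3

Base: id=8 (n39), parent=7, lev 0.
Iteration 1: join on id=7 -> n11 (id 7, parent=5, lev 1).
Iteration 2: join on id=5 -> n5 (id 5, parent=1, lev 2).
Iteration 3: join on id=1 -> n10 (id 1, parent=NULL, lev 3).
Iteration 4: parent is NULL; no match; recursion stops.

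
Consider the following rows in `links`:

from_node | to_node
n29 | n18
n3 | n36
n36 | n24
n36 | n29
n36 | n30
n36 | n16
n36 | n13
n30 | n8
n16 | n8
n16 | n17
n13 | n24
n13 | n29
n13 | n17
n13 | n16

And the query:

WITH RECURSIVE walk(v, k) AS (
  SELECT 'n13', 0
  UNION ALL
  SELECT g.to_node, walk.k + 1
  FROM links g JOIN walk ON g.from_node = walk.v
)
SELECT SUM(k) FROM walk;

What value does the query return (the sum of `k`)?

Base: (n13, k=0).
Iteration 1: edges from {n13} -> (n16, k=1), (n17, k=1), (n24, k=1), (n29, k=1).
Iteration 2: edges from {n16,n17,n24,n29} -> (n17, k=2), (n18, k=2), (n8, k=2).
Iteration 3: no outgoing edges from {n17,n18,n8}; recursion stops.
SUM(k) = 0 + 1 + 1 + 1 + 1 + 2 + 2 + 2 = 10.

10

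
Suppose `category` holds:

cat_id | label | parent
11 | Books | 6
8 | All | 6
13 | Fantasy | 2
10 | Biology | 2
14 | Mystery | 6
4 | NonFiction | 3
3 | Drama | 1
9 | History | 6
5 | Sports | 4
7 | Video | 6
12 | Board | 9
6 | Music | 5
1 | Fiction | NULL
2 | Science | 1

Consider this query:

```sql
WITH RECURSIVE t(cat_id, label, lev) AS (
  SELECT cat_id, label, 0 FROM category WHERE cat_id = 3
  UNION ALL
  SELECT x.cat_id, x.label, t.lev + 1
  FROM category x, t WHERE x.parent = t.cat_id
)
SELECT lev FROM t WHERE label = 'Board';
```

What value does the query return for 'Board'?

Base: cat_id=3 (Drama) at lev 0.
Iteration 1: rows with parent in {3} -> NonFiction (id 4, lev 1).
Iteration 2: rows with parent in {4} -> Sports (id 5, lev 2).
Iteration 3: rows with parent in {5} -> Music (id 6, lev 3).
Iteration 4: rows with parent in {6} -> Video (id 7, lev 4), All (id 8, lev 4), History (id 9, lev 4), Books (id 11, lev 4), Mystery (id 14, lev 4).
Iteration 5: rows with parent in {7,8,9,11,14} -> Board (id 12, lev 5).
Iteration 6: no rows with parent in {12}; recursion stops.

5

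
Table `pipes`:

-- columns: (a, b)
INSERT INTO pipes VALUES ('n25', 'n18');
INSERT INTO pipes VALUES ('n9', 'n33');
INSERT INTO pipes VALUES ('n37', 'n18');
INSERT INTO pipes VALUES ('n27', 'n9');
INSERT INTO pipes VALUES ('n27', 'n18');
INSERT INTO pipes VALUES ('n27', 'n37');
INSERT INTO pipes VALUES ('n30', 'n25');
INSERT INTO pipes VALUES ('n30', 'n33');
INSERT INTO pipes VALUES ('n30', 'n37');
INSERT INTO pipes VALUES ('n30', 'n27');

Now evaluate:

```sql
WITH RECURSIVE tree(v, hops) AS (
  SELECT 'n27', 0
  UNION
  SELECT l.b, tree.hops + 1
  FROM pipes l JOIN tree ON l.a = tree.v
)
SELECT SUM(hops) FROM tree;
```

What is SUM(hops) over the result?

Base: (n27, hops=0).
Iteration 1: edges from {n27} -> (n18, hops=1), (n37, hops=1), (n9, hops=1).
Iteration 2: edges from {n18,n37,n9} -> (n18, hops=2), (n33, hops=2).
Iteration 3: no outgoing edges from {n18,n33}; recursion stops.
SUM(hops) = 0 + 1 + 1 + 1 + 2 + 2 = 7.

7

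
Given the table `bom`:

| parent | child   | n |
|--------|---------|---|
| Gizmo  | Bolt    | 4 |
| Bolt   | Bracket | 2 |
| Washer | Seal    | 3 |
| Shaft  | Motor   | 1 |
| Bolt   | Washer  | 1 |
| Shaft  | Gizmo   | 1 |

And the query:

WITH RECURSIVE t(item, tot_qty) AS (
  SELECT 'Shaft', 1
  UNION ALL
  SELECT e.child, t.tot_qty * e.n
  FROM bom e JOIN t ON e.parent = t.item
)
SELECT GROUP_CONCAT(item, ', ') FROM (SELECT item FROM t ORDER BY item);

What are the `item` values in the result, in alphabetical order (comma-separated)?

Bolt, Bracket, Gizmo, Motor, Seal, Shaft, Washer

Base: (Shaft, tot_qty=1).
Iteration 1: components of {Shaft} -> Gizmo = 1*1 = 1, Motor = 1*1 = 1.
Iteration 2: components of {Gizmo,Motor} -> Bolt = 1*4 = 4.
Iteration 3: components of {Bolt} -> Bracket = 4*2 = 8, Washer = 4*1 = 4.
Iteration 4: components of {Bracket,Washer} -> Seal = 4*3 = 12.
Iteration 5: no further components; recursion stops.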